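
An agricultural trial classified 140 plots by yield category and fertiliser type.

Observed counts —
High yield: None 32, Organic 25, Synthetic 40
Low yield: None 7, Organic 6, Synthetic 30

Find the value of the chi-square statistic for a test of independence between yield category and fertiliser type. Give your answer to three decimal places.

9.716

Row totals: 97, 43. Column totals: 39, 31, 70. Grand total N = 140.
Expected counts (row total × column total / N):
  High yield, None: 97×39/140 = 27.0214
  High yield, Organic: 97×31/140 = 21.4786
  High yield, Synthetic: 97×70/140 = 48.5000
  Low yield, None: 43×39/140 = 11.9786
  Low yield, Organic: 43×31/140 = 9.5214
  Low yield, Synthetic: 43×70/140 = 21.5000
Contributions (O − E)²/E:
  (32 − 27.0214)²/27.0214 = 0.9173
  (25 − 21.4786)²/21.4786 = 0.5773
  (40 − 48.5000)²/48.5000 = 1.4897
  (7 − 11.9786)²/11.9786 = 2.0692
  (6 − 9.5214)²/9.5214 = 1.3024
  (30 − 21.5000)²/21.5000 = 3.3605
χ² = 0.9173 + 0.5773 + 1.4897 + 2.0692 + 1.3024 + 3.3605 = 9.716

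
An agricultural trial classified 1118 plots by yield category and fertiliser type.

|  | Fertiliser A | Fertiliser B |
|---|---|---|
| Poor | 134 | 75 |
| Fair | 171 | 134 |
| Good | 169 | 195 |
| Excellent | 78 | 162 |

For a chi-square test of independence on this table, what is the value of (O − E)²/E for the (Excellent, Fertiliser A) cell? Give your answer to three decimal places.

13.840

Row total (Excellent) = 240; column total (Fertiliser A) = 552; N = 1118.
Expected count E = 240 × 552 / 1118 = 118.4973.
Contribution = (O − E)²/E = (78 − 118.4973)² / 118.4973 = 13.840.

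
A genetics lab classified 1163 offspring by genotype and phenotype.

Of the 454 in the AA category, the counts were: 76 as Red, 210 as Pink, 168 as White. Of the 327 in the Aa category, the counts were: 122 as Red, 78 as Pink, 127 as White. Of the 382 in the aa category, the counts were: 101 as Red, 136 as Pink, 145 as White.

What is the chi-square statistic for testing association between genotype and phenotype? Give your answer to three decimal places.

57.851

Row totals: 454, 327, 382. Column totals: 299, 424, 440. Grand total N = 1163.
Expected counts (row total × column total / N):
  AA, Red: 454×299/1163 = 116.7206
  AA, Pink: 454×424/1163 = 165.5168
  AA, White: 454×440/1163 = 171.7627
  Aa, Red: 327×299/1163 = 84.0696
  Aa, Pink: 327×424/1163 = 119.2158
  Aa, White: 327×440/1163 = 123.7145
  aa, Red: 382×299/1163 = 98.2098
  aa, Pink: 382×424/1163 = 139.2674
  aa, White: 382×440/1163 = 144.5228
Contributions (O − E)²/E:
  (76 − 116.7206)²/116.7206 = 14.2063
  (210 − 165.5168)²/165.5168 = 11.9550
  (168 − 171.7627)²/171.7627 = 0.0824
  (122 − 84.0696)²/84.0696 = 17.1134
  (78 − 119.2158)²/119.2158 = 14.2493
  (127 − 123.7145)²/123.7145 = 0.0873
  (101 − 98.2098)²/98.2098 = 0.0793
  (136 − 139.2674)²/139.2674 = 0.0767
  (145 − 144.5228)²/144.5228 = 0.0016
χ² = 14.2063 + 11.9550 + 0.0824 + 17.1134 + 14.2493 + 0.0873 + 0.0793 + 0.0767 + 0.0016 = 57.851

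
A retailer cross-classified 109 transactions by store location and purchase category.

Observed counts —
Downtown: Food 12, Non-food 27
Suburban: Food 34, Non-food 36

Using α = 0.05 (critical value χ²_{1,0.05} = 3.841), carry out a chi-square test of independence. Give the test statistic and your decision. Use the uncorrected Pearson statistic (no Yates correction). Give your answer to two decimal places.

3.25; fail to reject H₀

Row totals: 39, 70. Column totals: 46, 63. Grand total N = 109.
Expected counts (row total × column total / N):
  Downtown, Food: 39×46/109 = 16.459
  Downtown, Non-food: 39×63/109 = 22.541
  Suburban, Food: 70×46/109 = 29.541
  Suburban, Non-food: 70×63/109 = 40.459
Contributions (O − E)²/E:
  (12 − 16.459)²/16.459 = 1.2080
  (27 − 22.541)²/22.541 = 0.8821
  (34 − 29.541)²/29.541 = 0.6731
  (36 − 40.459)²/40.459 = 0.4914
χ² = 1.2080 + 0.8821 + 0.6731 + 0.4914 = 3.25
df = (2−1)(2−1) = 1. Since 3.25 < 3.841, fail to reject the null hypothesis of independence at α = 0.05.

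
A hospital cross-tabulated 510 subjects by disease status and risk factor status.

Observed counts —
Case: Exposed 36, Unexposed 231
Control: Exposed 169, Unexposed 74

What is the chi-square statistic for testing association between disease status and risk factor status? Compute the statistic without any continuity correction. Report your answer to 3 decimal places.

166.343

Row totals: 267, 243. Column totals: 205, 305. Grand total N = 510.
Expected counts (row total × column total / N):
  Case, Exposed: 267×205/510 = 107.3235
  Case, Unexposed: 267×305/510 = 159.6765
  Control, Exposed: 243×205/510 = 97.6765
  Control, Unexposed: 243×305/510 = 145.3235
Contributions (O − E)²/E:
  (36 − 107.3235)²/107.3235 = 47.3991
  (231 − 159.6765)²/159.6765 = 31.8584
  (169 − 97.6765)²/97.6765 = 52.0805
  (74 − 145.3235)²/145.3235 = 35.0049
χ² = 47.3991 + 31.8584 + 52.0805 + 35.0049 = 166.343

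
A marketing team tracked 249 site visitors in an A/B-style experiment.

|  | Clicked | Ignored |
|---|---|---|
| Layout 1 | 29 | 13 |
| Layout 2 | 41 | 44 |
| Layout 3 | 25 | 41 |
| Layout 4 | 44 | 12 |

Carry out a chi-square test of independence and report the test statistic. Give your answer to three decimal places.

Row totals: 42, 85, 66, 56. Column totals: 139, 110. Grand total N = 249.
Expected counts (row total × column total / N):
  Layout 1, Clicked: 42×139/249 = 23.4458
  Layout 1, Ignored: 42×110/249 = 18.5542
  Layout 2, Clicked: 85×139/249 = 47.4498
  Layout 2, Ignored: 85×110/249 = 37.5502
  Layout 3, Clicked: 66×139/249 = 36.8434
  Layout 3, Ignored: 66×110/249 = 29.1566
  Layout 4, Clicked: 56×139/249 = 31.2610
  Layout 4, Ignored: 56×110/249 = 24.7390
Contributions (O − E)²/E:
  (29 − 23.4458)²/23.4458 = 1.3158
  (13 − 18.5542)²/18.5542 = 1.6626
  (41 − 47.4498)²/47.4498 = 0.8767
  (44 − 37.5502)²/37.5502 = 1.1078
  (25 − 36.8434)²/36.8434 = 3.8071
  (41 − 29.1566)²/29.1566 = 4.8108
  (44 − 31.2610)²/31.2610 = 5.1912
  (12 − 24.7390)²/24.7390 = 6.5598
χ² = 1.3158 + 1.6626 + 0.8767 + 1.1078 + 3.8071 + 4.8108 + 5.1912 + 6.5598 = 25.332

25.332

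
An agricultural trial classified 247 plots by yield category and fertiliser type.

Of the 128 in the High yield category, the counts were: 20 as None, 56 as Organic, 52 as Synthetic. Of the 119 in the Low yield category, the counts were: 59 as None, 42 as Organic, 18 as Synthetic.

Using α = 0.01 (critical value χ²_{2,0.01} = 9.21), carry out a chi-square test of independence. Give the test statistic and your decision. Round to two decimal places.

37.49; reject H₀

Row totals: 128, 119. Column totals: 79, 98, 70. Grand total N = 247.
Expected counts (row total × column total / N):
  High yield, None: 128×79/247 = 40.939
  High yield, Organic: 128×98/247 = 50.785
  High yield, Synthetic: 128×70/247 = 36.275
  Low yield, None: 119×79/247 = 38.061
  Low yield, Organic: 119×98/247 = 47.215
  Low yield, Synthetic: 119×70/247 = 33.725
Contributions (O − E)²/E:
  (20 − 40.939)²/40.939 = 10.7096
  (56 − 50.785)²/50.785 = 0.5355
  (52 − 36.275)²/36.275 = 6.8167
  (59 − 38.061)²/38.061 = 11.5194
  (42 − 47.215)²/47.215 = 0.5760
  (18 − 33.725)²/33.725 = 7.3321
χ² = 10.7096 + 0.5355 + 6.8167 + 11.5194 + 0.5760 + 7.3321 = 37.49
df = (2−1)(3−1) = 2. Since 37.49 > 9.21, reject the null hypothesis of independence at α = 0.01.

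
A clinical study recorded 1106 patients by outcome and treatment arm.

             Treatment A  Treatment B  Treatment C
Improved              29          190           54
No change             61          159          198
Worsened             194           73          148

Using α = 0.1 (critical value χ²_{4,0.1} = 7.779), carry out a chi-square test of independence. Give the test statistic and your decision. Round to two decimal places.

267.37; reject H₀

Row totals: 273, 418, 415. Column totals: 284, 422, 400. Grand total N = 1106.
Expected counts (row total × column total / N):
  Improved, Treatment A: 273×284/1106 = 70.101
  Improved, Treatment B: 273×422/1106 = 104.165
  Improved, Treatment C: 273×400/1106 = 98.734
  No change, Treatment A: 418×284/1106 = 107.335
  No change, Treatment B: 418×422/1106 = 159.490
  No change, Treatment C: 418×400/1106 = 151.175
  Worsened, Treatment A: 415×284/1106 = 106.564
  Worsened, Treatment B: 415×422/1106 = 158.345
  Worsened, Treatment C: 415×400/1106 = 150.090
Contributions (O − E)²/E:
  (29 − 70.101)²/70.101 = 24.0980
  (190 − 104.165)²/104.165 = 70.7305
  (54 − 98.734)²/98.734 = 20.2679
  (61 − 107.335)²/107.335 = 20.0022
  (159 − 159.490)²/159.490 = 0.0015
  (198 − 151.175)²/151.175 = 14.5036
  (194 − 106.564)²/106.564 = 71.7414
  (73 − 158.345)²/158.345 = 45.9994
  (148 − 150.090)²/150.090 = 0.0291
χ² = 24.0980 + 70.7305 + 20.2679 + 20.0022 + 0.0015 + 14.5036 + 71.7414 + 45.9994 + 0.0291 = 267.37
df = (3−1)(3−1) = 4. Since 267.37 > 7.779, reject the null hypothesis of independence at α = 0.1.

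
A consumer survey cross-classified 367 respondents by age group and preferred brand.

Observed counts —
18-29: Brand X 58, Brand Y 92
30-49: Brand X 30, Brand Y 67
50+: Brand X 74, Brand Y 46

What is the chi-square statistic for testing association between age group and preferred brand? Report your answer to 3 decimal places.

Row totals: 150, 97, 120. Column totals: 162, 205. Grand total N = 367.
Expected counts (row total × column total / N):
  18-29, Brand X: 150×162/367 = 66.2125
  18-29, Brand Y: 150×205/367 = 83.7875
  30-49, Brand X: 97×162/367 = 42.8174
  30-49, Brand Y: 97×205/367 = 54.1826
  50+, Brand X: 120×162/367 = 52.9700
  50+, Brand Y: 120×205/367 = 67.0300
Contributions (O − E)²/E:
  (58 − 66.2125)²/66.2125 = 1.0186
  (92 − 83.7875)²/83.7875 = 0.8050
  (30 − 42.8174)²/42.8174 = 3.8369
  (67 − 54.1826)²/54.1826 = 3.0321
  (74 − 52.9700)²/52.9700 = 8.3493
  (46 − 67.0300)²/67.0300 = 6.5980
χ² = 1.0186 + 0.8050 + 3.8369 + 3.0321 + 8.3493 + 6.5980 = 23.640

23.640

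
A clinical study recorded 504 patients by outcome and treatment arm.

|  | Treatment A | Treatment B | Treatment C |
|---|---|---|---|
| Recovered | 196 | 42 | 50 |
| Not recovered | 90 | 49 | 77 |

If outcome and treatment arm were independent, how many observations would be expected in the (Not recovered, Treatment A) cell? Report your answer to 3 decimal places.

122.571

Row total (Not recovered) = 216; column total (Treatment A) = 286; grand total N = 504.
Expected count = (row total × column total) / N = 216 × 286 / 504 = 122.571.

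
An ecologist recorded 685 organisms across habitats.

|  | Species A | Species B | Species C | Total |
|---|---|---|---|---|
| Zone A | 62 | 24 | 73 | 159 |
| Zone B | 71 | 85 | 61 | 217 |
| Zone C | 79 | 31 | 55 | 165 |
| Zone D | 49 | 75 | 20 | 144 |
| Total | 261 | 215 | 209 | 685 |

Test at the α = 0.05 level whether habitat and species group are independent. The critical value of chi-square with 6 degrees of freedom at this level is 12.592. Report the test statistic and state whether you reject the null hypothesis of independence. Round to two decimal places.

78.32; reject H₀

Grand total N = 685.
Expected counts (row total × column total / N):
  Zone A, Species A: 159×261/685 = 60.582
  Zone A, Species B: 159×215/685 = 49.905
  Zone A, Species C: 159×209/685 = 48.512
  Zone B, Species A: 217×261/685 = 82.682
  Zone B, Species B: 217×215/685 = 68.109
  Zone B, Species C: 217×209/685 = 66.209
  Zone C, Species A: 165×261/685 = 62.869
  Zone C, Species B: 165×215/685 = 51.788
  Zone C, Species C: 165×209/685 = 50.343
  Zone D, Species A: 144×261/685 = 54.867
  Zone D, Species B: 144×215/685 = 45.197
  Zone D, Species C: 144×209/685 = 43.936
Contributions (O − E)²/E:
  (62 − 60.582)²/60.582 = 0.0332
  (24 − 49.905)²/49.905 = 13.4469
  (73 − 48.512)²/48.512 = 12.3611
  (71 − 82.682)²/82.682 = 1.6505
  (85 − 68.109)²/68.109 = 4.1890
  (61 − 66.209)²/66.209 = 0.4098
  (79 − 62.869)²/62.869 = 4.1389
  (31 − 51.788)²/51.788 = 8.3444
  (55 − 50.343)²/50.343 = 0.4308
  (49 − 54.867)²/54.867 = 0.6274
  (75 − 45.197)²/45.197 = 19.6522
  (20 − 43.936)²/43.936 = 13.0402
χ² = 0.0332 + 13.4469 + 12.3611 + 1.6505 + 4.1890 + 0.4098 + 4.1389 + 8.3444 + 0.4308 + 0.6274 + 19.6522 + 13.0402 = 78.32
df = (4−1)(3−1) = 6. Since 78.32 > 12.592, reject the null hypothesis of independence at α = 0.05.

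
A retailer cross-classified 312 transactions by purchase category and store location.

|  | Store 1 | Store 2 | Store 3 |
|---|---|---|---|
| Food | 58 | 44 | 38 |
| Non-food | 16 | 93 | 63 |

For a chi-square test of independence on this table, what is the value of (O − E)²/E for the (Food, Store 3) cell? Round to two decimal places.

1.18

Row total (Food) = 140; column total (Store 3) = 101; N = 312.
Expected count E = 140 × 101 / 312 = 45.3205.
Contribution = (O − E)²/E = (38 − 45.3205)² / 45.3205 = 1.18.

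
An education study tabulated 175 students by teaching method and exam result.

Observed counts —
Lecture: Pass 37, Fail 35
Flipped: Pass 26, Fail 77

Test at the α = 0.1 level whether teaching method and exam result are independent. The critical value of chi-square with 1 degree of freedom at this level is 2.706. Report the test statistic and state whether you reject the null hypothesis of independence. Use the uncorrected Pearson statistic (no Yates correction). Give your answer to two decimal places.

Row totals: 72, 103. Column totals: 63, 112. Grand total N = 175.
Expected counts (row total × column total / N):
  Lecture, Pass: 72×63/175 = 25.920
  Lecture, Fail: 72×112/175 = 46.080
  Flipped, Pass: 103×63/175 = 37.080
  Flipped, Fail: 103×112/175 = 65.920
Contributions (O − E)²/E:
  (37 − 25.920)²/25.920 = 4.7364
  (35 − 46.080)²/46.080 = 2.6642
  (26 − 37.080)²/37.080 = 3.3109
  (77 − 65.920)²/65.920 = 1.8624
χ² = 4.7364 + 2.6642 + 3.3109 + 1.8624 = 12.57
df = (2−1)(2−1) = 1. Since 12.57 > 2.706, reject the null hypothesis of independence at α = 0.1.

12.57; reject H₀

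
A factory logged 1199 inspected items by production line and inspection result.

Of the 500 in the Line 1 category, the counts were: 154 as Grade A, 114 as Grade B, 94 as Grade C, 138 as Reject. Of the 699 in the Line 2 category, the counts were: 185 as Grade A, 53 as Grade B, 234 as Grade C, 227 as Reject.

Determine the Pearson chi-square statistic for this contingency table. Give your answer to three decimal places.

75.629

Row totals: 500, 699. Column totals: 339, 167, 328, 365. Grand total N = 1199.
Expected counts (row total × column total / N):
  Line 1, Grade A: 500×339/1199 = 141.3678
  Line 1, Grade B: 500×167/1199 = 69.6414
  Line 1, Grade C: 500×328/1199 = 136.7807
  Line 1, Reject: 500×365/1199 = 152.2102
  Line 2, Grade A: 699×339/1199 = 197.6322
  Line 2, Grade B: 699×167/1199 = 97.3586
  Line 2, Grade C: 699×328/1199 = 191.2193
  Line 2, Reject: 699×365/1199 = 212.7898
Contributions (O − E)²/E:
  (154 − 141.3678)²/141.3678 = 1.1288
  (114 − 69.6414)²/69.6414 = 28.2545
  (94 − 136.7807)²/136.7807 = 13.3805
  (138 − 152.2102)²/152.2102 = 1.3267
  (185 − 197.6322)²/197.6322 = 0.8074
  (53 − 97.3586)²/97.3586 = 20.2107
  (234 − 191.2193)²/191.2193 = 9.5711
  (227 − 212.7898)²/212.7898 = 0.9490
χ² = 1.1288 + 28.2545 + 13.3805 + 1.3267 + 0.8074 + 20.2107 + 9.5711 + 0.9490 = 75.629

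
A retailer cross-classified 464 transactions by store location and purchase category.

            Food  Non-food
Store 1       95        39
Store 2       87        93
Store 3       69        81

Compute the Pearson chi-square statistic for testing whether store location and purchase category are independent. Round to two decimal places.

Row totals: 134, 180, 150. Column totals: 251, 213. Grand total N = 464.
Expected counts (row total × column total / N):
  Store 1, Food: 134×251/464 = 72.487
  Store 1, Non-food: 134×213/464 = 61.513
  Store 2, Food: 180×251/464 = 97.371
  Store 2, Non-food: 180×213/464 = 82.629
  Store 3, Food: 150×251/464 = 81.142
  Store 3, Non-food: 150×213/464 = 68.858
Contributions (O − E)²/E:
  (95 − 72.487)²/72.487 = 6.9921
  (39 − 61.513)²/61.513 = 8.2395
  (87 − 97.371)²/97.371 = 1.1046
  (93 − 82.629)²/82.629 = 1.3017
  (69 − 81.142)²/81.142 = 1.8169
  (81 − 68.858)²/68.858 = 2.1410
χ² = 6.9921 + 8.2395 + 1.1046 + 1.3017 + 1.8169 + 2.1410 = 21.60

21.60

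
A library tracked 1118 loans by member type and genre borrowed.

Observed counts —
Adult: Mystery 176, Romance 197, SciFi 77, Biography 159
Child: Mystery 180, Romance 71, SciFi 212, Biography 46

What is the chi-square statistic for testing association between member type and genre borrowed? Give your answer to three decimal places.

177.106

Row totals: 609, 509. Column totals: 356, 268, 289, 205. Grand total N = 1118.
Expected counts (row total × column total / N):
  Adult, Mystery: 609×356/1118 = 193.9213
  Adult, Romance: 609×268/1118 = 145.9857
  Adult, SciFi: 609×289/1118 = 157.4249
  Adult, Biography: 609×205/1118 = 111.6682
  Child, Mystery: 509×356/1118 = 162.0787
  Child, Romance: 509×268/1118 = 122.0143
  Child, SciFi: 509×289/1118 = 131.5751
  Child, Biography: 509×205/1118 = 93.3318
Contributions (O − E)²/E:
  (176 − 193.9213)²/193.9213 = 1.6562
  (197 − 145.9857)²/145.9857 = 17.8268
  (77 − 157.4249)²/157.4249 = 41.0873
  (159 − 111.6682)²/111.6682 = 20.0621
  (180 − 162.0787)²/162.0787 = 1.9816
  (71 − 122.0143)²/122.0143 = 21.3291
  (212 − 131.5751)²/131.5751 = 49.1595
  (46 − 93.3318)²/93.3318 = 24.0036
χ² = 1.6562 + 17.8268 + 41.0873 + 20.0621 + 1.9816 + 21.3291 + 49.1595 + 24.0036 = 177.106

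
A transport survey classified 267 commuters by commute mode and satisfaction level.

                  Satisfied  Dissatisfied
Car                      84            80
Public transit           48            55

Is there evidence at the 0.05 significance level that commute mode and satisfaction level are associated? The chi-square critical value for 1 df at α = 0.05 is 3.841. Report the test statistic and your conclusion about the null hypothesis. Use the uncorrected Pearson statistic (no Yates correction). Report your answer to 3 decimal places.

0.540; fail to reject H₀

Row totals: 164, 103. Column totals: 132, 135. Grand total N = 267.
Expected counts (row total × column total / N):
  Car, Satisfied: 164×132/267 = 81.0787
  Car, Dissatisfied: 164×135/267 = 82.9213
  Public transit, Satisfied: 103×132/267 = 50.9213
  Public transit, Dissatisfied: 103×135/267 = 52.0787
Contributions (O − E)²/E:
  (84 − 81.0787)²/81.0787 = 0.1053
  (80 − 82.9213)²/82.9213 = 0.1029
  (48 − 50.9213)²/50.9213 = 0.1676
  (55 − 52.0787)²/52.0787 = 0.1639
χ² = 0.1053 + 0.1029 + 0.1676 + 0.1639 = 0.540
df = (2−1)(2−1) = 1. Since 0.540 < 3.841, fail to reject the null hypothesis of independence at α = 0.05.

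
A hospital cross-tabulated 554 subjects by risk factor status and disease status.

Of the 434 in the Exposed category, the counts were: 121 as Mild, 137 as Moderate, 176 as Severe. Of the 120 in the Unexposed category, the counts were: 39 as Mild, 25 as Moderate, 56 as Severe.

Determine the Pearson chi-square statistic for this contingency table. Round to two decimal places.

5.24

Row totals: 434, 120. Column totals: 160, 162, 232. Grand total N = 554.
Expected counts (row total × column total / N):
  Exposed, Mild: 434×160/554 = 125.343
  Exposed, Moderate: 434×162/554 = 126.910
  Exposed, Severe: 434×232/554 = 181.747
  Unexposed, Mild: 120×160/554 = 34.657
  Unexposed, Moderate: 120×162/554 = 35.090
  Unexposed, Severe: 120×232/554 = 50.253
Contributions (O − E)²/E:
  (121 − 125.343)²/125.343 = 0.1505
  (137 − 126.910)²/126.910 = 0.8022
  (176 − 181.747)²/181.747 = 0.1817
  (39 − 34.657)²/34.657 = 0.5442
  (25 − 35.090)²/35.090 = 2.9013
  (56 − 50.253)²/50.253 = 0.6572
χ² = 0.1505 + 0.8022 + 0.1817 + 0.5442 + 2.9013 + 0.6572 = 5.24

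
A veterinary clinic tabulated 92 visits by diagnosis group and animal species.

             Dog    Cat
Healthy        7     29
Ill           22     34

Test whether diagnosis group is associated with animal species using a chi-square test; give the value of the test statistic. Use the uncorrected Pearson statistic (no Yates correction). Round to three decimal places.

3.996

Row totals: 36, 56. Column totals: 29, 63. Grand total N = 92.
Expected counts (row total × column total / N):
  Healthy, Dog: 36×29/92 = 11.3478
  Healthy, Cat: 36×63/92 = 24.6522
  Ill, Dog: 56×29/92 = 17.6522
  Ill, Cat: 56×63/92 = 38.3478
Contributions (O − E)²/E:
  (7 − 11.3478)²/11.3478 = 1.6658
  (29 − 24.6522)²/24.6522 = 0.7668
  (22 − 17.6522)²/17.6522 = 1.0709
  (34 − 38.3478)²/38.3478 = 0.4929
χ² = 1.6658 + 0.7668 + 1.0709 + 0.4929 = 3.996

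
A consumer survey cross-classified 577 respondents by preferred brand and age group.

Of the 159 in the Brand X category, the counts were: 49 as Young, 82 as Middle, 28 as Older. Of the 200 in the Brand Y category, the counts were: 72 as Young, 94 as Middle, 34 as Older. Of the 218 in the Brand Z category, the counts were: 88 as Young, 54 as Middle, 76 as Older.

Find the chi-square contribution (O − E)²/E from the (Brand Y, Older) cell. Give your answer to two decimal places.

4.00

Row total (Brand Y) = 200; column total (Older) = 138; N = 577.
Expected count E = 200 × 138 / 577 = 47.834.
Contribution = (O − E)²/E = (34 − 47.834)² / 47.834 = 4.00.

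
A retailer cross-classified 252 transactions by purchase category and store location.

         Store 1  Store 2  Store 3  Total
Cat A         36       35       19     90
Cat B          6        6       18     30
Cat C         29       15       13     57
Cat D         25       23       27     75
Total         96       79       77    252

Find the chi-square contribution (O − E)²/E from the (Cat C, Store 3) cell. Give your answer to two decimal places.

Row total (Cat C) = 57; column total (Store 3) = 77; N = 252.
Expected count E = 57 × 77 / 252 = 17.417.
Contribution = (O − E)²/E = (13 − 17.417)² / 17.417 = 1.12.

1.12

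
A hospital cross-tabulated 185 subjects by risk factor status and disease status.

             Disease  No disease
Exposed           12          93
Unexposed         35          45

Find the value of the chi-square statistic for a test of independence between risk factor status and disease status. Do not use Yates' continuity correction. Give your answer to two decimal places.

Row totals: 105, 80. Column totals: 47, 138. Grand total N = 185.
Expected counts (row total × column total / N):
  Exposed, Disease: 105×47/185 = 26.676
  Exposed, No disease: 105×138/185 = 78.324
  Unexposed, Disease: 80×47/185 = 20.324
  Unexposed, No disease: 80×138/185 = 59.676
Contributions (O − E)²/E:
  (12 − 26.676)²/26.676 = 8.0741
  (93 − 78.324)²/78.324 = 2.7499
  (35 − 20.324)²/20.324 = 10.5976
  (45 − 59.676)²/59.676 = 3.6092
χ² = 8.0741 + 2.7499 + 10.5976 + 3.6092 = 25.03

25.03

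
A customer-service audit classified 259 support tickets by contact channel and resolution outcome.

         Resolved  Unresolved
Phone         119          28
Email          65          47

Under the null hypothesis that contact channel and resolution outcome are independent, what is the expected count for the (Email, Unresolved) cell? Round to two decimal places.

32.43

Row total (Email) = 112; column total (Unresolved) = 75; grand total N = 259.
Expected count = (row total × column total) / N = 112 × 75 / 259 = 32.43.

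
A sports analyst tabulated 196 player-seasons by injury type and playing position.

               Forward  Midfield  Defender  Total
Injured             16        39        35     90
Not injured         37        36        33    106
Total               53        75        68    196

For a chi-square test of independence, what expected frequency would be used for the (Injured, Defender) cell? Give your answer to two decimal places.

Row total (Injured) = 90; column total (Defender) = 68; grand total N = 196.
Expected count = (row total × column total) / N = 90 × 68 / 196 = 31.22.

31.22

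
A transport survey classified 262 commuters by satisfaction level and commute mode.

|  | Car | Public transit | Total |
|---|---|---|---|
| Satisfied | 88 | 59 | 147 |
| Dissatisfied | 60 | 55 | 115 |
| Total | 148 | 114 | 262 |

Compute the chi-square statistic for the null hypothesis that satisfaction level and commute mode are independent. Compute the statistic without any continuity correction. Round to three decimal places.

1.552

Grand total N = 262.
Expected counts (row total × column total / N):
  Satisfied, Car: 147×148/262 = 83.0382
  Satisfied, Public transit: 147×114/262 = 63.9618
  Dissatisfied, Car: 115×148/262 = 64.9618
  Dissatisfied, Public transit: 115×114/262 = 50.0382
Contributions (O − E)²/E:
  (88 − 83.0382)²/83.0382 = 0.2965
  (59 − 63.9618)²/63.9618 = 0.3849
  (60 − 64.9618)²/64.9618 = 0.3790
  (55 − 50.0382)²/50.0382 = 0.4920
χ² = 0.2965 + 0.3849 + 0.3790 + 0.4920 = 1.552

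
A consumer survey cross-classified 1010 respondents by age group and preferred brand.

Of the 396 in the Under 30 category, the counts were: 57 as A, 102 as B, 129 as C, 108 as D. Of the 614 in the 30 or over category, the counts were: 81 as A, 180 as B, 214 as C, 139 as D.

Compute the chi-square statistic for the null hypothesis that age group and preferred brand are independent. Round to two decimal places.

3.83

Row totals: 396, 614. Column totals: 138, 282, 343, 247. Grand total N = 1010.
Expected counts (row total × column total / N):
  Under 30, A: 396×138/1010 = 54.107
  Under 30, B: 396×282/1010 = 110.566
  Under 30, C: 396×343/1010 = 134.483
  Under 30, D: 396×247/1010 = 96.844
  30 or over, A: 614×138/1010 = 83.893
  30 or over, B: 614×282/1010 = 171.434
  30 or over, C: 614×343/1010 = 208.517
  30 or over, D: 614×247/1010 = 150.156
Contributions (O − E)²/E:
  (57 − 54.107)²/54.107 = 0.1547
  (102 − 110.566)²/110.566 = 0.6636
  (129 − 134.483)²/134.483 = 0.2235
  (108 − 96.844)²/96.844 = 1.2851
  (81 − 83.893)²/83.893 = 0.0998
  (180 − 171.434)²/171.434 = 0.4280
  (214 − 208.517)²/208.517 = 0.1442
  (139 − 150.156)²/150.156 = 0.8288
χ² = 0.1547 + 0.6636 + 0.2235 + 1.2851 + 0.0998 + 0.4280 + 0.1442 + 0.8288 = 3.83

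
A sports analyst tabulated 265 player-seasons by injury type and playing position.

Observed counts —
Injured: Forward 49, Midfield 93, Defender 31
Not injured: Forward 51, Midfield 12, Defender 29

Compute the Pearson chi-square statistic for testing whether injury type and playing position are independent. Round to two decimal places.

41.73

Row totals: 173, 92. Column totals: 100, 105, 60. Grand total N = 265.
Expected counts (row total × column total / N):
  Injured, Forward: 173×100/265 = 65.283
  Injured, Midfield: 173×105/265 = 68.547
  Injured, Defender: 173×60/265 = 39.170
  Not injured, Forward: 92×100/265 = 34.717
  Not injured, Midfield: 92×105/265 = 36.453
  Not injured, Defender: 92×60/265 = 20.830
Contributions (O − E)²/E:
  (49 − 65.283)²/65.283 = 4.0613
  (93 − 68.547)²/68.547 = 8.7232
  (31 − 39.170)²/39.170 = 1.7041
  (51 − 34.717)²/34.717 = 7.6371
  (12 − 36.453)²/36.453 = 16.4033
  (29 − 20.830)²/20.830 = 3.2045
χ² = 4.0613 + 8.7232 + 1.7041 + 7.6371 + 16.4033 + 3.2045 = 41.73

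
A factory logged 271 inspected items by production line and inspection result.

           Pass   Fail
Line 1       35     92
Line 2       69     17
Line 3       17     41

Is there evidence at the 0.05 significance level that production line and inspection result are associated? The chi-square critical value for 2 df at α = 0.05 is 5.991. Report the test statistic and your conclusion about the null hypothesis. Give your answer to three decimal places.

Row totals: 127, 86, 58. Column totals: 121, 150. Grand total N = 271.
Expected counts (row total × column total / N):
  Line 1, Pass: 127×121/271 = 56.7048
  Line 1, Fail: 127×150/271 = 70.2952
  Line 2, Pass: 86×121/271 = 38.3985
  Line 2, Fail: 86×150/271 = 47.6015
  Line 3, Pass: 58×121/271 = 25.8967
  Line 3, Fail: 58×150/271 = 32.1033
Contributions (O − E)²/E:
  (35 − 56.7048)²/56.7048 = 8.3079
  (92 − 70.2952)²/70.2952 = 6.7017
  (69 − 38.3985)²/38.3985 = 24.3877
  (17 − 47.6015)²/47.6015 = 19.6727
  (17 − 25.8967)²/25.8967 = 3.0564
  (41 − 32.1033)²/32.1033 = 2.4655
χ² = 8.3079 + 6.7017 + 24.3877 + 19.6727 + 3.0564 + 2.4655 = 64.592
df = (3−1)(2−1) = 2. Since 64.592 > 5.991, reject the null hypothesis of independence at α = 0.05.

64.592; reject H₀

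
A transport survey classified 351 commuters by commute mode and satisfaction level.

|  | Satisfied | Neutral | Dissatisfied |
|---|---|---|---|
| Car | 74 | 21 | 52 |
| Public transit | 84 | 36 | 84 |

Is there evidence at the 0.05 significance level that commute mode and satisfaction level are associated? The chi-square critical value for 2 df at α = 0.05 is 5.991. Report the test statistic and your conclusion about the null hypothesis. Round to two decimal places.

2.93; fail to reject H₀

Row totals: 147, 204. Column totals: 158, 57, 136. Grand total N = 351.
Expected counts (row total × column total / N):
  Car, Satisfied: 147×158/351 = 66.171
  Car, Neutral: 147×57/351 = 23.872
  Car, Dissatisfied: 147×136/351 = 56.957
  Public transit, Satisfied: 204×158/351 = 91.829
  Public transit, Neutral: 204×57/351 = 33.128
  Public transit, Dissatisfied: 204×136/351 = 79.043
Contributions (O − E)²/E:
  (74 − 66.171)²/66.171 = 0.9263
  (21 − 23.872)²/23.872 = 0.3455
  (52 − 56.957)²/56.957 = 0.4314
  (84 − 91.829)²/91.829 = 0.6675
  (36 − 33.128)²/33.128 = 0.2490
  (84 − 79.043)²/79.043 = 0.3109
χ² = 0.9263 + 0.3455 + 0.4314 + 0.6675 + 0.2490 + 0.3109 = 2.93
df = (2−1)(3−1) = 2. Since 2.93 < 5.991, fail to reject the null hypothesis of independence at α = 0.05.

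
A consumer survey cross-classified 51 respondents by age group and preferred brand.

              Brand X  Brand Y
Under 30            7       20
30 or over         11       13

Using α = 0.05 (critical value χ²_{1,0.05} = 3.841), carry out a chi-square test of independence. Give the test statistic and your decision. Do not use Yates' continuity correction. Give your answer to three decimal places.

2.205; fail to reject H₀

Row totals: 27, 24. Column totals: 18, 33. Grand total N = 51.
Expected counts (row total × column total / N):
  Under 30, Brand X: 27×18/51 = 9.5294
  Under 30, Brand Y: 27×33/51 = 17.4706
  30 or over, Brand X: 24×18/51 = 8.4706
  30 or over, Brand Y: 24×33/51 = 15.5294
Contributions (O − E)²/E:
  (7 − 9.5294)²/9.5294 = 0.6714
  (20 − 17.4706)²/17.4706 = 0.3662
  (11 − 8.4706)²/8.4706 = 0.7553
  (13 − 15.5294)²/15.5294 = 0.4120
χ² = 0.6714 + 0.3662 + 0.7553 + 0.4120 = 2.205
df = (2−1)(2−1) = 1. Since 2.205 < 3.841, fail to reject the null hypothesis of independence at α = 0.05.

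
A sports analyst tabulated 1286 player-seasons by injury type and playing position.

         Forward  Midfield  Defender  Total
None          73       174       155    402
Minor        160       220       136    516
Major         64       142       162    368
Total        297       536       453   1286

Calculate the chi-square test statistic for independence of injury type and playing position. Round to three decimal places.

Grand total N = 1286.
Expected counts (row total × column total / N):
  None, Forward: 402×297/1286 = 92.8414
  None, Midfield: 402×536/1286 = 167.5521
  None, Defender: 402×453/1286 = 141.6065
  Minor, Forward: 516×297/1286 = 119.1695
  Minor, Midfield: 516×536/1286 = 215.0669
  Minor, Defender: 516×453/1286 = 181.7636
  Major, Forward: 368×297/1286 = 84.9891
  Major, Midfield: 368×536/1286 = 153.3810
  Major, Defender: 368×453/1286 = 129.6299
Contributions (O − E)²/E:
  (73 − 92.8414)²/92.8414 = 4.2404
  (174 − 167.5521)²/167.5521 = 0.2481
  (155 − 141.6065)²/141.6065 = 1.2668
  (160 − 119.1695)²/119.1695 = 13.9896
  (220 − 215.0669)²/215.0669 = 0.1132
  (136 − 181.7636)²/181.7636 = 11.5221
  (64 − 84.9891)²/84.9891 = 5.1835
  (142 − 153.3810)²/153.3810 = 0.8445
  (162 − 129.6299)²/129.6299 = 8.0832
χ² = 4.2404 + 0.2481 + 1.2668 + 13.9896 + 0.1132 + 11.5221 + 5.1835 + 0.8445 + 8.0832 = 45.491

45.491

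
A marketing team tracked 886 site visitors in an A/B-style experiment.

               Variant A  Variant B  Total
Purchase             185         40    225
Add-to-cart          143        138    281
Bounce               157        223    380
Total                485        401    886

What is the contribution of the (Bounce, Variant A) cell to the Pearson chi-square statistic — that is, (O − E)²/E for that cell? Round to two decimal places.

Row total (Bounce) = 380; column total (Variant A) = 485; N = 886.
Expected count E = 380 × 485 / 886 = 208.014.
Contribution = (O − E)²/E = (157 − 208.014)² / 208.014 = 12.51.

12.51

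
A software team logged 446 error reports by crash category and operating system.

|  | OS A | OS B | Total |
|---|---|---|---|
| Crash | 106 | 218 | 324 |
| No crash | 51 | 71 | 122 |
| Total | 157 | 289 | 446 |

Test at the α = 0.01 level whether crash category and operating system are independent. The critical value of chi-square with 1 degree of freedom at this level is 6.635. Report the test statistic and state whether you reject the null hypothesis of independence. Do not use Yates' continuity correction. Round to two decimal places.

Grand total N = 446.
Expected counts (row total × column total / N):
  Crash, OS A: 324×157/446 = 114.054
  Crash, OS B: 324×289/446 = 209.946
  No crash, OS A: 122×157/446 = 42.946
  No crash, OS B: 122×289/446 = 79.054
Contributions (O − E)²/E:
  (106 − 114.054)²/114.054 = 0.5687
  (218 − 209.946)²/209.946 = 0.3090
  (51 − 42.946)²/42.946 = 1.5104
  (71 − 79.054)²/79.054 = 0.8205
χ² = 0.5687 + 0.3090 + 1.5104 + 0.8205 = 3.21
df = (2−1)(2−1) = 1. Since 3.21 < 6.635, fail to reject the null hypothesis of independence at α = 0.01.

3.21; fail to reject H₀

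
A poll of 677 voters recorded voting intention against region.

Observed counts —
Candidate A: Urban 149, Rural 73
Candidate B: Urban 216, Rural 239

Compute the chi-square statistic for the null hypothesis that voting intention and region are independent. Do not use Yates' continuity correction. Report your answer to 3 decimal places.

Row totals: 222, 455. Column totals: 365, 312. Grand total N = 677.
Expected counts (row total × column total / N):
  Candidate A, Urban: 222×365/677 = 119.6898
  Candidate A, Rural: 222×312/677 = 102.3102
  Candidate B, Urban: 455×365/677 = 245.3102
  Candidate B, Rural: 455×312/677 = 209.6898
Contributions (O − E)²/E:
  (149 − 119.6898)²/119.6898 = 7.1776
  (73 − 102.3102)²/102.3102 = 8.3969
  (216 − 245.3102)²/245.3102 = 3.5020
  (239 − 209.6898)²/209.6898 = 4.0969
χ² = 7.1776 + 8.3969 + 3.5020 + 4.0969 = 23.173

23.173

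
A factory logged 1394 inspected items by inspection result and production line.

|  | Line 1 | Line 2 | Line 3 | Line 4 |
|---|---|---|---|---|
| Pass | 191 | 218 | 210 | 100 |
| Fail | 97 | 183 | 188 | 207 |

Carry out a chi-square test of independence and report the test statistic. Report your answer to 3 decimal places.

Row totals: 719, 675. Column totals: 288, 401, 398, 307. Grand total N = 1394.
Expected counts (row total × column total / N):
  Pass, Line 1: 719×288/1394 = 148.5452
  Pass, Line 2: 719×401/1394 = 206.8286
  Pass, Line 3: 719×398/1394 = 205.2812
  Pass, Line 4: 719×307/1394 = 158.3451
  Fail, Line 1: 675×288/1394 = 139.4548
  Fail, Line 2: 675×401/1394 = 194.1714
  Fail, Line 3: 675×398/1394 = 192.7188
  Fail, Line 4: 675×307/1394 = 148.6549
Contributions (O − E)²/E:
  (191 − 148.5452)²/148.5452 = 12.1337
  (218 − 206.8286)²/206.8286 = 0.6034
  (210 − 205.2812)²/205.2812 = 0.1085
  (100 − 158.3451)²/158.3451 = 21.4983
  (97 − 139.4548)²/139.4548 = 12.9247
  (183 − 194.1714)²/194.1714 = 0.6427
  (188 − 192.7188)²/192.7188 = 0.1155
  (207 − 148.6549)²/148.6549 = 22.8997
χ² = 12.1337 + 0.6034 + 0.1085 + 21.4983 + 12.9247 + 0.6427 + 0.1155 + 22.8997 = 70.927

70.927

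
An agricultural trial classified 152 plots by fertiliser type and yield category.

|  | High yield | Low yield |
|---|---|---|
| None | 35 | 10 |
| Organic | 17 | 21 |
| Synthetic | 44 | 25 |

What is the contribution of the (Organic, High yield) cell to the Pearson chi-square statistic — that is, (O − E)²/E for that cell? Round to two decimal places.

Row total (Organic) = 38; column total (High yield) = 96; N = 152.
Expected count E = 38 × 96 / 152 = 24.000.
Contribution = (O − E)²/E = (17 − 24.000)² / 24.000 = 2.04.

2.04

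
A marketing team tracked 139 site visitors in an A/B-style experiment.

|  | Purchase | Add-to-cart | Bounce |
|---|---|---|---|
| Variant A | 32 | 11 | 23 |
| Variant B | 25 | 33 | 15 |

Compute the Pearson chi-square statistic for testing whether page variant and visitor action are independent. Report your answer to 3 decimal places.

Row totals: 66, 73. Column totals: 57, 44, 38. Grand total N = 139.
Expected counts (row total × column total / N):
  Variant A, Purchase: 66×57/139 = 27.0647
  Variant A, Add-to-cart: 66×44/139 = 20.8921
  Variant A, Bounce: 66×38/139 = 18.0432
  Variant B, Purchase: 73×57/139 = 29.9353
  Variant B, Add-to-cart: 73×44/139 = 23.1079
  Variant B, Bounce: 73×38/139 = 19.9568
Contributions (O − E)²/E:
  (32 − 27.0647)²/27.0647 = 0.9000
  (11 − 20.8921)²/20.8921 = 4.6838
  (23 − 18.0432)²/18.0432 = 1.3617
  (25 − 29.9353)²/29.9353 = 0.8137
  (33 − 23.1079)²/23.1079 = 4.2346
  (15 − 19.9568)²/19.9568 = 1.2312
χ² = 0.9000 + 4.6838 + 1.3617 + 0.8137 + 4.2346 + 1.2312 = 13.225

13.225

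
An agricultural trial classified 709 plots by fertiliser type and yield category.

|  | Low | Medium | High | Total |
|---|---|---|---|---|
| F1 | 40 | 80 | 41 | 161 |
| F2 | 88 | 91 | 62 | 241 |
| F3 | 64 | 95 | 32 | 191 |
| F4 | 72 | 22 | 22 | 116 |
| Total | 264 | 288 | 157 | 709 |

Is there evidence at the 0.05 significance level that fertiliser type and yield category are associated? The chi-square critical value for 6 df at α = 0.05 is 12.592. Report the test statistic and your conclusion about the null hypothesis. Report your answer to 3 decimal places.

Grand total N = 709.
Expected counts (row total × column total / N):
  F1, Low: 161×264/709 = 59.9492
  F1, Medium: 161×288/709 = 65.3992
  F1, High: 161×157/709 = 35.6516
  F2, Low: 241×264/709 = 89.7377
  F2, Medium: 241×288/709 = 97.8956
  F2, High: 241×157/709 = 53.3667
  F3, Low: 191×264/709 = 71.1199
  F3, Medium: 191×288/709 = 77.5853
  F3, High: 191×157/709 = 42.2948
  F4, Low: 116×264/709 = 43.1932
  F4, Medium: 116×288/709 = 47.1199
  F4, High: 116×157/709 = 25.6869
Contributions (O − E)²/E:
  (40 − 59.9492)²/59.9492 = 6.6385
  (80 − 65.3992)²/65.3992 = 3.2597
  (41 − 35.6516)²/35.6516 = 0.8024
  (88 − 89.7377)²/89.7377 = 0.0336
  (91 − 97.8956)²/97.8956 = 0.4857
  (62 − 53.3667)²/53.3667 = 1.3966
  (64 − 71.1199)²/71.1199 = 0.7128
  (95 − 77.5853)²/77.5853 = 3.9089
  (32 − 42.2948)²/42.2948 = 2.5058
  (72 − 43.1932)²/43.1932 = 19.2121
  (22 − 47.1199)²/47.1199 = 13.3916
  (22 − 25.6869)²/25.6869 = 0.5292
χ² = 6.6385 + 3.2597 + 0.8024 + 0.0336 + 0.4857 + 1.3966 + 0.7128 + 3.9089 + 2.5058 + 19.2121 + 13.3916 + 0.5292 = 52.877
df = (4−1)(3−1) = 6. Since 52.877 > 12.592, reject the null hypothesis of independence at α = 0.05.

52.877; reject H₀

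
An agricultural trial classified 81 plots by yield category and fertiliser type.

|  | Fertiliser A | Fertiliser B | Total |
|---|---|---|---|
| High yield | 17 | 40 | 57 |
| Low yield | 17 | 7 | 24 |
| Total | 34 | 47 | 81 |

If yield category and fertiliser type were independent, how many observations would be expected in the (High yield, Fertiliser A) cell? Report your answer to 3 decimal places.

23.926

Row total (High yield) = 57; column total (Fertiliser A) = 34; grand total N = 81.
Expected count = (row total × column total) / N = 57 × 34 / 81 = 23.926.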